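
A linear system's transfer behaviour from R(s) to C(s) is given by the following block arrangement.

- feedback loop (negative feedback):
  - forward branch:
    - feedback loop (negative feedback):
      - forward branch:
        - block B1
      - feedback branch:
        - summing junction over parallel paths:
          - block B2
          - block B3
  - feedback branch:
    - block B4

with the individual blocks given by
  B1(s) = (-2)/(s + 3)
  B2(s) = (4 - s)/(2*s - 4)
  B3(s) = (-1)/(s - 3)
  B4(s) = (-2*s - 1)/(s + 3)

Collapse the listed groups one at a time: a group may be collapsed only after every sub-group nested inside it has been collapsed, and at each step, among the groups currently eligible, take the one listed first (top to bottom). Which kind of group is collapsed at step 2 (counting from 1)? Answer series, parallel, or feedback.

Step 1 - reduce the parallel group B2, B3
Step 2 - apply the feedback formula to B1, (B2+B3)
Step 3 - apply the feedback formula to [B1/(1+B1*(B2+B3))], B4
Step 2 collapses a feedback group.

Answer: feedback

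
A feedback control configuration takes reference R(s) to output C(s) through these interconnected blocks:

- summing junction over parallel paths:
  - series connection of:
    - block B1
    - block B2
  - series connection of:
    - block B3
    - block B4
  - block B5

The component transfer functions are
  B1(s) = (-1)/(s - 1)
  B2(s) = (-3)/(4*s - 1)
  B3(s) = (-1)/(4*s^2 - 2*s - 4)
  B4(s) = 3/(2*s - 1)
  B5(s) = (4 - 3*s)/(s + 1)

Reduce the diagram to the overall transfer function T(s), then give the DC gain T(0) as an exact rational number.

First reduce the diagram to T(s).

1. series reduction of B1, B2 = 3/(4*s^2 - 5*s + 1)
2. multiply B3, B4 (series) = (-3)/(8*s^3 - 8*s^2 - 6*s + 4)
3. reduce the parallel group (B1*B2), (B3*B4), B5 = (-96*s^6 + 344*s^5 - 336*s^4 - 30*s^3 + 191*s^2 - 110*s + 25)/(32*s^6 - 40*s^5 - 48*s^4 + 62*s^3 + 12*s^2 - 22*s + 4)
Evaluating the step-3 result (the overall T(s)) at s = 0 gives T(0) = 25/4.

Answer: 25/4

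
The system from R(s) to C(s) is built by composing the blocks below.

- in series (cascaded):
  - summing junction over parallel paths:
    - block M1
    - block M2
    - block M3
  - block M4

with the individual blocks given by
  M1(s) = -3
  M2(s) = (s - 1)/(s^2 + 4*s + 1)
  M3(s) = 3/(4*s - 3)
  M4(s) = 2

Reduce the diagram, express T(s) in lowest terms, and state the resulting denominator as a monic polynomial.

[1] parallel reduction of M1, M2, M3; result (-12*s^3 - 32*s^2 + 29*s + 15)/(4*s^3 + 13*s^2 - 8*s - 3)
[2] reduce the series chain (M1+M2+M3), M4; result (-24*s^3 - 64*s^2 + 58*s + 30)/(4*s^3 + 13*s^2 - 8*s - 3)
That last expression is T(s), already simplified. Scaling its denominator by 1/4 (the reciprocal of the leading coefficient) yields the monic denominator.

Final answer: s^3 + 13*s^2/4 - 2*s - 3/4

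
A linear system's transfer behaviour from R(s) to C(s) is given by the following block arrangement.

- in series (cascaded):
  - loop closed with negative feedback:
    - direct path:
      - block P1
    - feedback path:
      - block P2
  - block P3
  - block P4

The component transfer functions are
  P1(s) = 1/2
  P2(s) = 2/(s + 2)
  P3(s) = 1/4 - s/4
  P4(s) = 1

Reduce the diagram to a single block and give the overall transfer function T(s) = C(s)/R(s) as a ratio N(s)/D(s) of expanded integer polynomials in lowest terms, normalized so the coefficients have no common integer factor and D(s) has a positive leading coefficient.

Step 1 - close the feedback loop around P1, P2 = (s + 2)/(2*s + 6)
Step 2 - multiply [P1/(1+P1*P2)], P3, P4 (series); the result is T(s) itself (integer coefficients, no common factor, positive leading denominator coefficient)

Answer: (-s^2 - s + 2)/(8*s + 24)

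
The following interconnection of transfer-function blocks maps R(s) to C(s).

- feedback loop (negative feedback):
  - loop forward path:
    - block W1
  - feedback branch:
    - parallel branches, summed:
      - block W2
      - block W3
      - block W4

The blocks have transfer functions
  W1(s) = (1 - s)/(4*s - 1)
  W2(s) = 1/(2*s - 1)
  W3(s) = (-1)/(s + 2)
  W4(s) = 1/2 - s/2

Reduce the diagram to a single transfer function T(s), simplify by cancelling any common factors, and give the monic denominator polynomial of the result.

Reducing step by step:

Step 1: parallel reduction of W2, W3, W4; result (-2*s^3 - s^2 + 3*s + 4)/(4*s^2 + 6*s - 4)
Step 2: feedback reduction of W1, (W2+W3+W4); result (-4*s^3 - 2*s^2 + 10*s - 4)/(2*s^4 + 15*s^3 + 16*s^2 - 23*s + 8)
The result of step 2 is T(s) in lowest terms. Its denominator has leading coefficient 2; dividing the denominator through by 2 makes it monic.

Answer: s^4 + 15*s^3/2 + 8*s^2 - 23*s/2 + 4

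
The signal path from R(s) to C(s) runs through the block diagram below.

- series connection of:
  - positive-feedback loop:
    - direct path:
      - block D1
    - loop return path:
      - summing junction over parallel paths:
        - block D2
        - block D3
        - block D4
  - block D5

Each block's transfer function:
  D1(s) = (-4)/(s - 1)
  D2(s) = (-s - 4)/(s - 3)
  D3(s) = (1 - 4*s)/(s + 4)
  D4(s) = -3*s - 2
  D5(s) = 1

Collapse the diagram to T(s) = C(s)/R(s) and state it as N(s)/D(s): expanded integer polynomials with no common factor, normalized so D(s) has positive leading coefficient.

Reducing step by step:

[1] combine D2, D3, D4 in parallel, giving (-3*s^3 - 10*s^2 + 39*s + 5)/(s^2 + s - 12)
[2] feedback reduction of D1, (D2+D3+D4), giving (4*s^2 + 4*s - 48)/(11*s^3 + 40*s^2 - 143*s - 32)
[3] combine [D1/(1-D1*(D2+D3+D4))], D5 in series, which is the overall transfer function T(s) = C(s)/R(s) in lowest terms

Answer: (4*s^2 + 4*s - 48)/(11*s^3 + 40*s^2 - 143*s - 32)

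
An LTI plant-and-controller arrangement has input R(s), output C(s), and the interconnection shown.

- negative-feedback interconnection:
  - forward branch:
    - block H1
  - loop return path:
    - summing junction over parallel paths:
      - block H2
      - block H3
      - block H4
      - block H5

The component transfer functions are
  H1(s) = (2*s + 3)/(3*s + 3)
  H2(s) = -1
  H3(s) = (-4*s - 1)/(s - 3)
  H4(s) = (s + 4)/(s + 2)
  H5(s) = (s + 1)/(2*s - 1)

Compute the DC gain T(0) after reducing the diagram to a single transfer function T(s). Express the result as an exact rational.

Reducing step by step:

Step 1: combine H2, H3, H4, H5 in parallel, giving (-7*s^3 - 10*s^2 - 16*s + 2)/(2*s^3 - 3*s^2 - 11*s + 6)
Step 2: collapse the loop (H1 forward, (H2+H3+H4+H5) return), giving (-4*s^4 + 31*s^2 + 21*s - 18)/(8*s^4 + 44*s^3 + 104*s^2 + 59*s - 24)
Step 2 gives the overall T(s). Then T(0) = -18/(-24) = 3/4.

Answer: 3/4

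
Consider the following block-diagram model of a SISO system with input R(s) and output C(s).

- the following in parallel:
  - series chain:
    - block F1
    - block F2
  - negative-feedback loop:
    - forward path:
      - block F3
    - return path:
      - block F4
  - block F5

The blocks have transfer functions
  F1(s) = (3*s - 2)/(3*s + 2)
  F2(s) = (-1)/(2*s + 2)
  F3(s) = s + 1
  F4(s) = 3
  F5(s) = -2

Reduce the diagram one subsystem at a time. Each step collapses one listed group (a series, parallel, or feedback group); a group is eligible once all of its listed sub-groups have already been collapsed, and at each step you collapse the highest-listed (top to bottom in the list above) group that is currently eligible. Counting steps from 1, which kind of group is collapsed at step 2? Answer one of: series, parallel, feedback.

[1] cascade F1, F2
[2] close the feedback loop around F3, F4
[3] reduce the parallel group (F1*F2), [F3/(1+F3*F4)], F5
Step 2 collapses a feedback group.

Answer: feedback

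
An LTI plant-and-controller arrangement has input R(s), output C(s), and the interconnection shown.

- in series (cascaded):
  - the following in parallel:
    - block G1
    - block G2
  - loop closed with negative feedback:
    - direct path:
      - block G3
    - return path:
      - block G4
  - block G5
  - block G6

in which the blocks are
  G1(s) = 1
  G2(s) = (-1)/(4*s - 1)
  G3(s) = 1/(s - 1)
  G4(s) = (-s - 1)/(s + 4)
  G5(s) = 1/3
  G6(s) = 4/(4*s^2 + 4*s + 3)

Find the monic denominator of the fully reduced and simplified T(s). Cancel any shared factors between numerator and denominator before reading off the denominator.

Answer: s^5 + 11*s^4/4 - 3*s^3 - 47*s^2/16 - 23*s/8 + 15/16

Working:
(1) reduce the parallel group G1, G2 = (4*s - 2)/(4*s - 1)
(2) close the feedback loop around G3, G4 = (s + 4)/(s^2 + 2*s - 5)
(3) reduce the series chain (G1+G2), [G3/(1+G3*G4)], G5, G6 = (16*s^2 + 56*s - 32)/(48*s^5 + 132*s^4 - 144*s^3 - 141*s^2 - 138*s + 45)
No further cancellation is possible in the step-3 result, so that is T(s). Its denominator becomes monic after dividing by the leading coefficient 48.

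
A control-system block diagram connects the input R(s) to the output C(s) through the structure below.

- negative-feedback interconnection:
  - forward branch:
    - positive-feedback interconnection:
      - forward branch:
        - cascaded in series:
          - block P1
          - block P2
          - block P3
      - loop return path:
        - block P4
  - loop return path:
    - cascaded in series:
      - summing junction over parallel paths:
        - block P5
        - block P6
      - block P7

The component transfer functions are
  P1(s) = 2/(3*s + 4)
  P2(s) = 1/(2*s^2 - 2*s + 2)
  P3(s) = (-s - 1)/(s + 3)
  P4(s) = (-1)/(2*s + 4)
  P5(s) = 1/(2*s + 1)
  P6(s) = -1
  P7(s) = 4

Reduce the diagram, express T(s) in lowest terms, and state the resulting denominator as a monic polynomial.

Step 1. multiply P1, P2, P3 (series) = (-s - 1)/(3*s^4 + 10*s^3 + 2*s^2 + s + 12)
Step 2. reduce the feedback loop with forward (P1*P2*P3) and return P4 = (-2*s^2 - 6*s - 4)/(6*s^5 + 32*s^4 + 44*s^3 + 10*s^2 + 27*s + 47)
Step 3. reduce the parallel group P5, P6 = (-2*s)/(2*s + 1)
Step 4. multiply (P5+P6), P7 (series) = (-8*s)/(2*s + 1)
Step 5. reduce the feedback loop with forward [(P1*P2*P3)/(1-(P1*P2*P3)*P4)] and return ((P5+P6)*P7) = (-4*s^3 - 14*s^2 - 14*s - 4)/(12*s^6 + 70*s^5 + 120*s^4 + 80*s^3 + 112*s^2 + 153*s + 47)
The result of step 5 is T(s) in lowest terms. Its denominator has leading coefficient 12; dividing the denominator through by 12 makes it monic.

Final answer: s^6 + 35*s^5/6 + 10*s^4 + 20*s^3/3 + 28*s^2/3 + 51*s/4 + 47/12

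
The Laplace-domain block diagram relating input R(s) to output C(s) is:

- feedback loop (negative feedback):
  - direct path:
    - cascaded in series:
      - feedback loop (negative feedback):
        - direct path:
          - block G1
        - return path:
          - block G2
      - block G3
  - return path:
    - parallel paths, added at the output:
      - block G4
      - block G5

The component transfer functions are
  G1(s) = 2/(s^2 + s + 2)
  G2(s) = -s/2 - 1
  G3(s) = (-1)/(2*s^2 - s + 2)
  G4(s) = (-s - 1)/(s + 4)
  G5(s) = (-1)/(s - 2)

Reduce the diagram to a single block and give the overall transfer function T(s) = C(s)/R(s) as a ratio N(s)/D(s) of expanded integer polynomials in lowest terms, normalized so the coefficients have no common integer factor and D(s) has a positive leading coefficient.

The answer is (-2*s^2 - 4*s + 16)/(2*s^6 + 3*s^5 - 16*s^4 + 12*s^3 - 14*s^2 + 4).

Reasoning:
Step 1: feedback reduction of G1, G2: 2/s^2
Step 2: reduce the series chain [G1/(1+G1*G2)], G3: (-2)/(2*s^4 - s^3 + 2*s^2)
Step 3: reduce the parallel group G4, G5: (-s^2 - 2)/(s^2 + 2*s - 8)
Step 4: apply the feedback formula to ([G1/(1+G1*G2)]*G3), (G4+G5), giving the overall T(s)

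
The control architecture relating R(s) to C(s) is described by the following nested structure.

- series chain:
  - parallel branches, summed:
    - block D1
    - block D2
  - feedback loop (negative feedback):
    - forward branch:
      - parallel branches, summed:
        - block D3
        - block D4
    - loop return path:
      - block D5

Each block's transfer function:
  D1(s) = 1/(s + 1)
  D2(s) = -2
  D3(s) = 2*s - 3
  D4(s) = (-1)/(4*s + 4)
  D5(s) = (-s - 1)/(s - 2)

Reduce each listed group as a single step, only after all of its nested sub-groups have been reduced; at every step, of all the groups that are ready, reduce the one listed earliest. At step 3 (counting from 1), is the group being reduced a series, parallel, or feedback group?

1. parallel reduction of D1, D2
2. reduce the parallel group D3, D4
3. apply the feedback formula to (D3+D4), D5
4. combine (D1+D2), [(D3+D4)/(1+(D3+D4)*D5)] in series
At step 3 the group reduced is feedback.

Final answer: feedback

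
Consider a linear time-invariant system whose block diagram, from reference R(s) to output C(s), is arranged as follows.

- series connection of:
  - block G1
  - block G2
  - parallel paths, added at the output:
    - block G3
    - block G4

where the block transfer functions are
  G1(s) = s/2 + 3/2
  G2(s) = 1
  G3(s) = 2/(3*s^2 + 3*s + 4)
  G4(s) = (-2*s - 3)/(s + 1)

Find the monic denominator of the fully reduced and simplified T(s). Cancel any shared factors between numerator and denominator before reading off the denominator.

Reducing step by step:

[1] combine G3, G4 in parallel = (-6*s^3 - 15*s^2 - 15*s - 10)/(3*s^3 + 6*s^2 + 7*s + 4)
[2] cascade G1, G2, (G3+G4) = (-6*s^4 - 33*s^3 - 60*s^2 - 55*s - 30)/(6*s^3 + 12*s^2 + 14*s + 8)
Step 2 gives the fully reduced T(s), with no common factor left to cancel. The denominator's leading coefficient is 6, so divide each of its coefficients by 6 to get the monic form.

Answer: s^3 + 2*s^2 + 7*s/3 + 4/3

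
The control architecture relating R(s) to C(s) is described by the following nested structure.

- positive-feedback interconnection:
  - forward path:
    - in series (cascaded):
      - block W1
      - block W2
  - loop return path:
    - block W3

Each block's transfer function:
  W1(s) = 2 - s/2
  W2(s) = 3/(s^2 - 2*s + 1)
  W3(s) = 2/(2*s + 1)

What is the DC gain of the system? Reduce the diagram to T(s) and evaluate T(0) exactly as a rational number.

First reduce the diagram to T(s).

Step 1 - series reduction of W1, W2 gives (12 - 3*s)/(2*s^2 - 4*s + 2)
Step 2 - close the feedback loop around (W1*W2), W3 gives (-6*s^2 + 21*s + 12)/(4*s^3 - 6*s^2 + 6*s - 22)
Step 2 gives the overall T(s). Then T(0) = 12/(-22) = -6/11.

Answer: -6/11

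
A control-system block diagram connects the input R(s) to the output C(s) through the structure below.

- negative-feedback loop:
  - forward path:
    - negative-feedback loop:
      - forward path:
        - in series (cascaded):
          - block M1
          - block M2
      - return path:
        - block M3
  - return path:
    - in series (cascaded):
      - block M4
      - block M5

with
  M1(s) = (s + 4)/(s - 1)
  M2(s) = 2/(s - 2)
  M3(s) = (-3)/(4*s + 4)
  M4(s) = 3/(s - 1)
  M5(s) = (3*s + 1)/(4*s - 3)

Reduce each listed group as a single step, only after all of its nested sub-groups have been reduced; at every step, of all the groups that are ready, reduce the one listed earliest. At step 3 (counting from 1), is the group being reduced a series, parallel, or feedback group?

Answer: series

Working:
Step 1 - combine M1, M2 in series
Step 2 - reduce the feedback loop with forward (M1*M2) and return M3
Step 3 - combine M4, M5 in series
Step 4 - collapse the loop ([(M1*M2)/(1+(M1*M2)*M3)] forward, (M4*M5) return)
Step 3: series.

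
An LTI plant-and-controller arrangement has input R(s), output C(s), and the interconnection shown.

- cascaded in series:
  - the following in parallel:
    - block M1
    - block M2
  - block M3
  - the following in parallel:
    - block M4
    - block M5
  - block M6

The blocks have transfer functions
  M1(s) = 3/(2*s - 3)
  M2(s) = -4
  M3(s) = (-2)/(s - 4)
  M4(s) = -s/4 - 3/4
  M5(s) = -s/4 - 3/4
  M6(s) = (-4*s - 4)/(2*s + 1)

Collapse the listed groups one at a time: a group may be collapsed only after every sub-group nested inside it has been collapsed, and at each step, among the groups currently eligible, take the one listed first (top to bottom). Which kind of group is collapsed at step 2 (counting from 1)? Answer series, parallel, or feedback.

Step 1. parallel reduction of M1, M2
Step 2. combine M4, M5 in parallel
Step 3. reduce the series chain (M1+M2), M3, (M4+M5), M6
Step 2 collapses a parallel group.

Final answer: parallel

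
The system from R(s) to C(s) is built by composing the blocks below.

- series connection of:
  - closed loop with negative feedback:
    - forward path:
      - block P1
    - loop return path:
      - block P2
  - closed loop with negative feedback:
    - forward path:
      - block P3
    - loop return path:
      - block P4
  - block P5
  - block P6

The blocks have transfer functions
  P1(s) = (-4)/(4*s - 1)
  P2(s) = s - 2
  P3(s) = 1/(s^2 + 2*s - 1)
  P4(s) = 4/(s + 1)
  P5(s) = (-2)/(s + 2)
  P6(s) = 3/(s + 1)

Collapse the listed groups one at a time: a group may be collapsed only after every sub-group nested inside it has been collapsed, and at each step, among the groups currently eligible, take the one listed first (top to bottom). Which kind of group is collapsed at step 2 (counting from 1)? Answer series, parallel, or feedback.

1. reduce the feedback loop with forward P1 and return P2
2. reduce the feedback loop with forward P3 and return P4
3. reduce the series chain [P1/(1+P1*P2)], [P3/(1+P3*P4)], P5, P6
The group at step 2 is a feedback group.

Hence the answer: feedback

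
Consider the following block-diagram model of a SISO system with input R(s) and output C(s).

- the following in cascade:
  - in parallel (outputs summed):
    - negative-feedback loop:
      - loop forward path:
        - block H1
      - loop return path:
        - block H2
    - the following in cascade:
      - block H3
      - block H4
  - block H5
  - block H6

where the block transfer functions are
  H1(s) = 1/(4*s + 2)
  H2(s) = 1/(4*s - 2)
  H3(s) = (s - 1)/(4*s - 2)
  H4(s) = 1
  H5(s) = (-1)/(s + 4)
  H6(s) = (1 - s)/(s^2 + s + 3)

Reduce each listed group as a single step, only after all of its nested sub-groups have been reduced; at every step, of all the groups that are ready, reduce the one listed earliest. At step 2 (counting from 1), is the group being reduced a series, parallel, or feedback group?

Reducing step by step:

[1] collapse the loop (H1 forward, H2 return)
[2] series reduction of H3, H4
[3] reduce the parallel group [H1/(1+H1*H2)], (H3*H4)
[4] combine ([H1/(1+H1*H2)]+(H3*H4)), H5, H6 in series
At step 2 the group reduced is series.

Answer: series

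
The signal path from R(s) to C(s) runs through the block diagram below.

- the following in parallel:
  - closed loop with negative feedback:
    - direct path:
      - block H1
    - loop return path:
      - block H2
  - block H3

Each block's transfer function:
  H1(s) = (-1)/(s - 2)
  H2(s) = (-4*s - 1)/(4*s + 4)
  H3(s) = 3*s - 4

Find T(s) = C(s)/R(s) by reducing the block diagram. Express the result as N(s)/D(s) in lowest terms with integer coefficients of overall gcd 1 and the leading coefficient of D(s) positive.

First reduce the diagram to T(s).

Step 1: apply the feedback formula to H1, H2 = (-4*s - 4)/(4*s^2 - 7)
Step 2: sum the parallel branches [H1/(1+H1*H2)], H3, giving the overall T(s)

Answer: (12*s^3 - 16*s^2 - 25*s + 24)/(4*s^2 - 7)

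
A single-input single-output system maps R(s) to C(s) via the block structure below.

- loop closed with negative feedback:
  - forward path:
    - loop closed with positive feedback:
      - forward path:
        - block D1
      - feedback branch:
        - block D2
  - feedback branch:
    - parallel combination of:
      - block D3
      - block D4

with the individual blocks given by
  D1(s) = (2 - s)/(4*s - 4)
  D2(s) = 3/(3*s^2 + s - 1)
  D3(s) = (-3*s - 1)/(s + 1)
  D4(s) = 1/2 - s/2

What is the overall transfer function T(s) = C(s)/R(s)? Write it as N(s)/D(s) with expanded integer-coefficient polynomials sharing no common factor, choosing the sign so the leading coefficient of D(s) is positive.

The answer is (-6*s^4 + 4*s^3 + 16*s^2 + 2*s - 4)/(3*s^5 + 37*s^4 - 22*s^3 - 47*s^2 - 5*s - 2).

Reasoning:
Step 1. apply the feedback formula to D1, D2 -> (-3*s^3 + 5*s^2 + 3*s - 2)/(12*s^3 - 8*s^2 - 5*s - 2)
Step 2. combine D3, D4 in parallel -> (-s^2 - 6*s - 1)/(2*s + 2)
Step 3. collapse the loop ([D1/(1-D1*D2)] forward, (D3+D4) return), giving the overall T(s)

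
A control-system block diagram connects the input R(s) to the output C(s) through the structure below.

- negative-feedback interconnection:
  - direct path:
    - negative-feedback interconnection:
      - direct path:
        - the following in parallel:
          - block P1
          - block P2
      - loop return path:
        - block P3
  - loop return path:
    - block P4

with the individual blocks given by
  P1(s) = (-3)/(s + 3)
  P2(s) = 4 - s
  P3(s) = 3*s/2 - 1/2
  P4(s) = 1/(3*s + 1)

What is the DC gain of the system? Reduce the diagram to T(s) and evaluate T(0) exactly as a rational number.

Reducing step by step:

1. add P1, P2 (parallel), giving (-s^2 + s + 9)/(s + 3)
2. apply the feedback formula to (P1+P2), P3, giving (2*s^2 - 2*s - 18)/(3*s^3 - 4*s^2 - 28*s + 3)
3. close the feedback loop around [(P1+P2)/(1+(P1+P2)*P3)], P4, giving (6*s^3 - 4*s^2 - 56*s - 18)/(9*s^4 - 9*s^3 - 86*s^2 - 21*s - 15)
Evaluating the step-3 result (the overall T(s)) at s = 0 gives T(0) = -18/(-15) = 6/5.

Answer: 6/5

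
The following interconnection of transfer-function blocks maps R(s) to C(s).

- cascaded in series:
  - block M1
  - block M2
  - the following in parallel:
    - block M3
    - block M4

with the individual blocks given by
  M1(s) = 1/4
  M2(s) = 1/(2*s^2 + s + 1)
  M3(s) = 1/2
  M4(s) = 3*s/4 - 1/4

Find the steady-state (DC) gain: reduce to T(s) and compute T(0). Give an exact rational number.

Step 1 - sum the parallel branches M3, M4: 3*s/4 + 1/4
Step 2 - reduce the series chain M1, M2, (M3+M4): (3*s + 1)/(32*s^2 + 16*s + 16)
Evaluating the step-2 result (the overall T(s)) at s = 0 gives T(0) = 1/16.

Answer: 1/16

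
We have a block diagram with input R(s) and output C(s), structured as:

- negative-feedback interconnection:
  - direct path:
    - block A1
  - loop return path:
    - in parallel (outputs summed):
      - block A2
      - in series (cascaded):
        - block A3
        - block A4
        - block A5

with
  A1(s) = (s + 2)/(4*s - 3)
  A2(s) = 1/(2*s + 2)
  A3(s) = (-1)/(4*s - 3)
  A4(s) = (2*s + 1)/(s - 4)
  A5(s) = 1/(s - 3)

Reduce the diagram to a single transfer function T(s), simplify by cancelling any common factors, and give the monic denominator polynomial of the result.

The answer is s^5 - 59*s^4/8 + 439*s^3/32 + 29*s^2/32 - 199*s/16 + 35/8.

Reasoning:
(1) reduce the series chain A3, A4, A5, giving (-2*s - 1)/(4*s^3 - 31*s^2 + 69*s - 36)
(2) combine A2, (A3*A4*A5) in parallel, giving (4*s^3 - 35*s^2 + 63*s - 38)/(8*s^4 - 54*s^3 + 76*s^2 + 66*s - 72)
(3) collapse the loop (A1 forward, (A2+(A3*A4*A5)) return), giving (8*s^5 - 38*s^4 - 32*s^3 + 218*s^2 + 60*s - 144)/(32*s^5 - 236*s^4 + 439*s^3 + 29*s^2 - 398*s + 140)
The result of step 3 is T(s) in lowest terms. Its denominator has leading coefficient 32; dividing the denominator through by 32 makes it monic.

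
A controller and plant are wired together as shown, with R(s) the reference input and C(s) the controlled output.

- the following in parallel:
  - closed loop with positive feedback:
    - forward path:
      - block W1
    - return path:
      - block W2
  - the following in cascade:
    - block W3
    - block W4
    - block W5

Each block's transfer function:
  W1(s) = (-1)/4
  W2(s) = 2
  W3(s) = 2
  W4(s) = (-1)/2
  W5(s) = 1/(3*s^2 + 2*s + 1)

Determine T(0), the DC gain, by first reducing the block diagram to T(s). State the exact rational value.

Step 1: collapse the loop (W1 forward, W2 return) -> (-1)/6
Step 2: combine W3, W4, W5 in series -> (-1)/(3*s^2 + 2*s + 1)
Step 3: add [W1/(1-W1*W2)], (W3*W4*W5) (parallel) -> (-3*s^2 - 2*s - 7)/(18*s^2 + 12*s + 6)
DC gain: substitute s = 0 into T(s) from step 3: T(0) = -7/6.

Hence the answer: -7/6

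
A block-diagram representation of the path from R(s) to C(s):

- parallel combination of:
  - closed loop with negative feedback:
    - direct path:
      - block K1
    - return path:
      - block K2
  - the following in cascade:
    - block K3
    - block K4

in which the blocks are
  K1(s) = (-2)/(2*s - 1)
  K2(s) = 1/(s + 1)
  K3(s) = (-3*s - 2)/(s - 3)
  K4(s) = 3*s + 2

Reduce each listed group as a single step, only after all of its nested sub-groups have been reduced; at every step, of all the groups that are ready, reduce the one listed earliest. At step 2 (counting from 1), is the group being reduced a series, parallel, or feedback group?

Step 1. feedback reduction of K1, K2
Step 2. multiply K3, K4 (series)
Step 3. sum the parallel branches [K1/(1+K1*K2)], (K3*K4)
At step 2 the group reduced is series.

Final answer: series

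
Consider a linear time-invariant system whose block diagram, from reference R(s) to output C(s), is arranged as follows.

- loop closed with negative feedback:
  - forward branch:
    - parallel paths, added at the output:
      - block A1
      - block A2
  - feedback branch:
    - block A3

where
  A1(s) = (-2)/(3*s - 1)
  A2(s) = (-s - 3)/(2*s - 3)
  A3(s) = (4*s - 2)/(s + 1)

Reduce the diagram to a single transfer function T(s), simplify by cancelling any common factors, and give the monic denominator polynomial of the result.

The answer is s^3 + 47*s^2/6 - 26*s/3 + 5/2.

Reasoning:
Step 1: add A1, A2 (parallel) gives (-3*s^2 - 12*s + 9)/(6*s^2 - 11*s + 3)
Step 2: apply the feedback formula to (A1+A2), A3 gives (3*s^3 + 15*s^2 + 3*s - 9)/(6*s^3 + 47*s^2 - 52*s + 15)
The result of step 2 is T(s) in lowest terms. Its denominator has leading coefficient 6; dividing the denominator through by 6 makes it monic.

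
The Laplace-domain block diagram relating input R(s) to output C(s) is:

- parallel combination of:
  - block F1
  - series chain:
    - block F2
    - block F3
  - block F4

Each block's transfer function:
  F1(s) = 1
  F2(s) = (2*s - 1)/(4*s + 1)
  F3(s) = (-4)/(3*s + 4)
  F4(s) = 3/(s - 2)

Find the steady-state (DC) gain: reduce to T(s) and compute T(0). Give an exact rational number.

Answer: 1/2

Working:
Step 1 - series reduction of F2, F3, giving (4 - 8*s)/(12*s^2 + 19*s + 4)
Step 2 - parallel reduction of F1, (F2*F3), F4, giving (12*s^3 + 23*s^2 + 43*s - 4)/(12*s^3 - 5*s^2 - 34*s - 8)
DC gain: substitute s = 0 into T(s) from step 2: T(0) = -4/(-8) = 1/2.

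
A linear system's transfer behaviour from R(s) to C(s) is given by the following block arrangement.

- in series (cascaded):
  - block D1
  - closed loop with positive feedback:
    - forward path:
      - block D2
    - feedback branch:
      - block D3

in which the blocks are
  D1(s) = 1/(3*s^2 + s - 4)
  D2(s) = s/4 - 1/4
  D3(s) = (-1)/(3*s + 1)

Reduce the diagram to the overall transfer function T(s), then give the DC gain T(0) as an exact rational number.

(1) close the feedback loop around D2, D3: (3*s^2 - 2*s - 1)/(13*s + 3)
(2) cascade D1, [D2/(1-D2*D3)]: (3*s + 1)/(39*s^2 + 61*s + 12)
The step-2 result is T(s). Setting s = 0: T(0) = 1/12.

Hence the answer: 1/12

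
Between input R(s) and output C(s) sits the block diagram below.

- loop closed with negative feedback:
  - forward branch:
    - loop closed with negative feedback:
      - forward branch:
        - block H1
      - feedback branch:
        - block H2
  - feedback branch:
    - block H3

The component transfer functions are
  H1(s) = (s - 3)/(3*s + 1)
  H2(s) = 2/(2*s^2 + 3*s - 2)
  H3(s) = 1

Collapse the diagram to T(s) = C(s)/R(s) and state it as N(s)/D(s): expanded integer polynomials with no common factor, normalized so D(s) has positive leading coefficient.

Step 1: reduce the feedback loop with forward H1 and return H2 -> (2*s^3 - 3*s^2 - 11*s + 6)/(6*s^3 + 11*s^2 - s - 8)
Step 2: apply the feedback formula to [H1/(1+H1*H2)], H3, which is the overall transfer function T(s) = C(s)/R(s) in lowest terms

Hence the answer: (2*s^3 - 3*s^2 - 11*s + 6)/(8*s^3 + 8*s^2 - 12*s - 2)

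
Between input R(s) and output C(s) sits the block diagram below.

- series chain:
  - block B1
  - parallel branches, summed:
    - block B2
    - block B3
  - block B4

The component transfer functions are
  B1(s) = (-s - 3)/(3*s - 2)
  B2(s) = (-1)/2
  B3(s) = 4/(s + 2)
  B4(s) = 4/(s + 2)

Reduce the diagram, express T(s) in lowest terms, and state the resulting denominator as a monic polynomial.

Step 1. reduce the parallel group B2, B3 -> (6 - s)/(2*s + 4)
Step 2. reduce the series chain B1, (B2+B3), B4 -> (2*s^2 - 6*s - 36)/(3*s^3 + 10*s^2 + 4*s - 8)
The result of step 2 is T(s) in lowest terms. Its denominator has leading coefficient 3; dividing the denominator through by 3 makes it monic.

Hence the answer: s^3 + 10*s^2/3 + 4*s/3 - 8/3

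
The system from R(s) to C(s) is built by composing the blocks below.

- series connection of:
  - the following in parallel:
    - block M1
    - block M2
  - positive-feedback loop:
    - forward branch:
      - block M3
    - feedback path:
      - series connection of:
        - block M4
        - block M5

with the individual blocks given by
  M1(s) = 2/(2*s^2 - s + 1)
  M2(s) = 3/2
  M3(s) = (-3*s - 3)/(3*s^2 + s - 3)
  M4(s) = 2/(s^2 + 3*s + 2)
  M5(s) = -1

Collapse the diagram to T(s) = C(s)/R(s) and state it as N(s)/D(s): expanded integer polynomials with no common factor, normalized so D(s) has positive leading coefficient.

Reducing step by step:

Step 1 - combine M1, M2 in parallel; result (6*s^2 - 3*s + 7)/(4*s^2 - 2*s + 2)
Step 2 - multiply M4, M5 (series); result (-2)/(s^2 + 3*s + 2)
Step 3 - reduce the feedback loop with forward M3 and return (M4*M5); result (-3*s^2 - 9*s - 6)/(3*s^3 + 7*s^2 - s - 12)
Step 4 - combine (M1+M2), [M3/(1-M3*(M4*M5))] in series; the result is T(s) itself (integer coefficients, no common factor, positive leading denominator coefficient)

Answer: (-18*s^4 - 45*s^3 - 30*s^2 - 45*s - 42)/(12*s^5 + 22*s^4 - 12*s^3 - 32*s^2 + 22*s - 24)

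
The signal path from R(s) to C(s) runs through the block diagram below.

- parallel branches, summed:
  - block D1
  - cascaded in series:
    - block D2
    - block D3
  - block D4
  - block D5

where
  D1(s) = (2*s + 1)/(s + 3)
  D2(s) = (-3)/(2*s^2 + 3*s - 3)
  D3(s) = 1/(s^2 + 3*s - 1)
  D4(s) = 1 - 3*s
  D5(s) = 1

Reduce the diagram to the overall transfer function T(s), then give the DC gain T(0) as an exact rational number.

Step 1: combine D2, D3 in series gives (-3)/(2*s^4 + 9*s^3 + 4*s^2 - 12*s + 3)
Step 2: combine D1, (D2*D3), D4, D5 in parallel gives (-6*s^6 - 37*s^5 - 43*s^4 + 79*s^3 + 79*s^2 - 102*s + 12)/(2*s^5 + 15*s^4 + 31*s^3 - 33*s + 9)
The step-2 result is T(s). Setting s = 0: T(0) = 12/9 = 4/3.

Therefore the answer is 4/3.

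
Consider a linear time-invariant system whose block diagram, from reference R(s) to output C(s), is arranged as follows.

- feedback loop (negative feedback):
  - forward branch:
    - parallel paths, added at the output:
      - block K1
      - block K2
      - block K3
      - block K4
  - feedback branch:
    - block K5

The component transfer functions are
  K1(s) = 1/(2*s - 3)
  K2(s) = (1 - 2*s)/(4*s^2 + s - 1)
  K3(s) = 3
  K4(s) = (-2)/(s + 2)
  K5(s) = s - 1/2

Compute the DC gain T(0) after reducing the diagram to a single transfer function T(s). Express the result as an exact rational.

Step 1 - combine K1, K2, K3, K4 in parallel = (24*s^4 + 2*s^3 - 46*s^2 + 3*s + 4)/(8*s^4 + 6*s^3 - 25*s^2 - 7*s + 6)
Step 2 - reduce the feedback loop with forward (K1+K2+K3+K4) and return K5 = (48*s^4 + 4*s^3 - 92*s^2 + 6*s + 8)/(48*s^5 - 4*s^4 - 82*s^3 + 2*s^2 - 9*s + 8)
Step 2 gives the overall T(s). Then T(0) = 8/8 = 1.

Answer: 1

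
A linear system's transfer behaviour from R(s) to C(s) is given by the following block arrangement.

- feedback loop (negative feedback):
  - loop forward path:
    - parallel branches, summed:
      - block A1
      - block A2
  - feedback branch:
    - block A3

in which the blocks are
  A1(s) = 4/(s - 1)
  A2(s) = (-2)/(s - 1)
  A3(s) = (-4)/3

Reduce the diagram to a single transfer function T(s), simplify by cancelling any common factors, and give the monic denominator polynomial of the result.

1. parallel reduction of A1, A2 gives 2/(s - 1)
2. reduce the feedback loop with forward (A1+A2) and return A3 gives 6/(3*s - 11)
T(s) is the step-2 result (common factors already cancelled). Leading coefficient of the denominator: 3. Divide through by 3 for the monic polynomial.

Therefore the answer is s - 11/3.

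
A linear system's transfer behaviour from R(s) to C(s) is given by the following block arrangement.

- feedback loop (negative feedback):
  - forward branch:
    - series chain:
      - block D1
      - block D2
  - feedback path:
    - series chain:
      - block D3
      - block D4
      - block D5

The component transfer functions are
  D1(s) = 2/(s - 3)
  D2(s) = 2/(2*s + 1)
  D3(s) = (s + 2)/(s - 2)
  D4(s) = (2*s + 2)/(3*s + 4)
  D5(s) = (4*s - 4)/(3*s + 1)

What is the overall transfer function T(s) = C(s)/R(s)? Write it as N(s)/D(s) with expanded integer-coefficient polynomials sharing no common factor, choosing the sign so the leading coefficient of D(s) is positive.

Step 1: multiply D1, D2 (series) -> 4/(2*s^2 - 5*s - 3)
Step 2: cascade D3, D4, D5 -> (8*s^3 + 16*s^2 - 8*s - 16)/(9*s^3 - 3*s^2 - 26*s - 8)
Step 3: apply the feedback formula to (D1*D2), (D3*D4*D5) - this is the overall T(s), already in the required normalized form

Therefore the answer is (36*s^3 - 12*s^2 - 104*s - 32)/(18*s^5 - 51*s^4 - 32*s^3 + 187*s^2 + 86*s - 40).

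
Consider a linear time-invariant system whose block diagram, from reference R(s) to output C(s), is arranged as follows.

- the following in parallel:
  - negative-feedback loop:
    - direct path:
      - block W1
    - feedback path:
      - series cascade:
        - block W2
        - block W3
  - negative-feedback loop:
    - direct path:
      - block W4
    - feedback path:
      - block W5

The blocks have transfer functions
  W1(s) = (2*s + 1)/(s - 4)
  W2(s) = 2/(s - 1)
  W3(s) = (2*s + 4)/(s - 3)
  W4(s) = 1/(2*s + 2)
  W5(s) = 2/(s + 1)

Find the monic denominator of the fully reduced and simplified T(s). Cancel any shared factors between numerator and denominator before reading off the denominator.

Step 1: series reduction of W2, W3 -> (4*s + 8)/(s^2 - 4*s + 3)
Step 2: close the feedback loop around W1, (W2*W3) -> (2*s^3 - 7*s^2 + 2*s + 3)/(s^3 + 39*s - 4)
Step 3: feedback reduction of W4, W5 -> (s + 1)/(2*s^2 + 4*s + 4)
Step 4: reduce the parallel group [W1/(1+W1*(W2*W3))], [W4/(1+W4*W5)] -> (4*s^5 - 5*s^4 - 15*s^3 + 25*s^2 + 55*s + 8)/(2*s^5 + 4*s^4 + 82*s^3 + 148*s^2 + 140*s - 16)
Step 4 gives the fully reduced T(s), with no common factor left to cancel. The denominator's leading coefficient is 2, so divide each of its coefficients by 2 to get the monic form.

Therefore the answer is s^5 + 2*s^4 + 41*s^3 + 74*s^2 + 70*s - 8.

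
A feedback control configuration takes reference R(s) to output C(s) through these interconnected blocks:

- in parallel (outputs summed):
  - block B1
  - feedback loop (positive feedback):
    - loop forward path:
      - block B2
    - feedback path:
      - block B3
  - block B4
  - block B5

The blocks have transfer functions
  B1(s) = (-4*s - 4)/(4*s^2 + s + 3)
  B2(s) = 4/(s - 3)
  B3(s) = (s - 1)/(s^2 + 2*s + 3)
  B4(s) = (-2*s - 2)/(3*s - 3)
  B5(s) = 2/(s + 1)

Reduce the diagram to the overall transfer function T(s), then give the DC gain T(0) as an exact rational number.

[1] feedback reduction of B2, B3, giving (4*s^2 + 8*s + 12)/(s^3 - s^2 - 7*s - 5)
[2] reduce the parallel group B1, [B2/(1-B2*B3)], B4, B5, giving (-8*s^6 + 58*s^5 + 64*s^4 + 232*s^3 + 112*s^2 - 26*s - 48)/(12*s^6 - 21*s^5 - 69*s^4 - 12*s^3 + 12*s^2 + 33*s + 45)
Step 2 gives the overall T(s). Then T(0) = -48/45 = -16/15.

Answer: -16/15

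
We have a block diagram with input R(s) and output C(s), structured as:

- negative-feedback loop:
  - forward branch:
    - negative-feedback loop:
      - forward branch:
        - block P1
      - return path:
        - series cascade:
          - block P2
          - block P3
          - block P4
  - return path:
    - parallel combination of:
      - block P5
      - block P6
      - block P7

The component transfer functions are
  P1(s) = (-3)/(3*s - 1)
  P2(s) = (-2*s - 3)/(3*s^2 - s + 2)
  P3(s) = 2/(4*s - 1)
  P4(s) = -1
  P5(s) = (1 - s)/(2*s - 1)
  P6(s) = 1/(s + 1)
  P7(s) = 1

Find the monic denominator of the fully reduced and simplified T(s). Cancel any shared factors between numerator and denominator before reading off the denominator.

The answer is s^6 - 11*s^5/12 - 11*s^4/9 + 85*s^3/72 - 21*s^2/8 + 7*s/9 + 5/36.

Reasoning:
Step 1 - reduce the series chain P2, P3, P4, giving (4*s + 6)/(12*s^3 - 7*s^2 + 9*s - 2)
Step 2 - reduce the feedback loop with forward P1 and return (P2*P3*P4), giving (-36*s^3 + 21*s^2 - 27*s + 6)/(36*s^4 - 33*s^3 + 34*s^2 - 27*s - 16)
Step 3 - combine P5, P6, P7 in parallel, giving (s^2 + 3*s - 1)/(2*s^2 + s - 1)
Step 4 - feedback reduction of [P1/(1+P1*(P2*P3*P4))], (P5+P6+P7), giving (-72*s^5 + 6*s^4 + 3*s^3 - 36*s^2 + 33*s - 6)/(72*s^6 - 66*s^5 - 88*s^4 + 85*s^3 - 189*s^2 + 56*s + 10)
No further cancellation is possible in the step-4 result, so that is T(s). Its denominator becomes monic after dividing by the leading coefficient 72.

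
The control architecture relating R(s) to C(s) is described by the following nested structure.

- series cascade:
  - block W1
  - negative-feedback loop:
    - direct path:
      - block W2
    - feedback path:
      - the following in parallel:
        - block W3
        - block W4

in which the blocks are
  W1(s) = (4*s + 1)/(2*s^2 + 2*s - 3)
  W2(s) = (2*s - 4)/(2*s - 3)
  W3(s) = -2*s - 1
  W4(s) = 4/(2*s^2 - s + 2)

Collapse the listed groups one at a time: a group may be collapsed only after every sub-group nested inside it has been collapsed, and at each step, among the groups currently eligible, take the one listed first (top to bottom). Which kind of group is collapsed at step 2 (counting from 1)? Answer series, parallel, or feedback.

Answer: feedback

Working:
(1) add W3, W4 (parallel)
(2) feedback reduction of W2, (W3+W4)
(3) reduce the series chain W1, [W2/(1+W2*(W3+W4))]
Step 2 collapses a feedback group.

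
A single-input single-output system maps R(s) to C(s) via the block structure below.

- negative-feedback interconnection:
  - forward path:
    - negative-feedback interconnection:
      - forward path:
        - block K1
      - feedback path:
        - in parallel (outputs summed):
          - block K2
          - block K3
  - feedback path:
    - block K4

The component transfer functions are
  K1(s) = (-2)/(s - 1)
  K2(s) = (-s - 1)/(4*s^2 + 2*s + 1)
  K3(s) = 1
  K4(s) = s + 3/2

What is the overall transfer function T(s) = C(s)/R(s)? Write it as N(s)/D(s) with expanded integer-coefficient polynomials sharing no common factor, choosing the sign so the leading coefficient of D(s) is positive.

Step 1: reduce the parallel group K2, K3, giving (4*s^2 + s)/(4*s^2 + 2*s + 1)
Step 2: feedback reduction of K1, (K2+K3), giving (-8*s^2 - 4*s - 2)/(4*s^3 - 10*s^2 - 3*s - 1)
Step 3: reduce the feedback loop with forward [K1/(1+K1*(K2+K3))] and return K4; the result is T(s) itself (integer coefficients, no common factor, positive leading denominator coefficient)

Therefore the answer is (8*s^2 + 4*s + 2)/(4*s^3 + 26*s^2 + 11*s + 4).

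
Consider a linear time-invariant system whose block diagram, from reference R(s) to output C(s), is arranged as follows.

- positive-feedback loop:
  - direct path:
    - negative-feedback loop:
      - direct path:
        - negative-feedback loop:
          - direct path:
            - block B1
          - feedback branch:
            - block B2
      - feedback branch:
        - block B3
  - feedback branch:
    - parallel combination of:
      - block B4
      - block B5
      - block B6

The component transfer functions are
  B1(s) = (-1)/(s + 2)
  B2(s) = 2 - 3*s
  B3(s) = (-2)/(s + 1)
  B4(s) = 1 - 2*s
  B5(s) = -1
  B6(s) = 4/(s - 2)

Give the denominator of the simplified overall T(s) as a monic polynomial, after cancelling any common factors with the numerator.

Reducing step by step:

(1) apply the feedback formula to B1, B2, giving (-1)/(4*s)
(2) feedback reduction of [B1/(1+B1*B2)], B3, giving (-s - 1)/(4*s^2 + 4*s + 2)
(3) parallel reduction of B4, B5, B6, giving (-2*s^2 + 4*s + 4)/(s - 2)
(4) feedback reduction of [[B1/(1+B1*B2)]/(1+[B1/(1+B1*B2)]*B3)], (B4+B5+B6), giving (-s^2 + s + 2)/(2*s^3 - 2*s^2 + 2*s)
The result of step 4 is T(s) in lowest terms. Its denominator has leading coefficient 2; dividing the denominator through by 2 makes it monic.

Answer: s^3 - s^2 + s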